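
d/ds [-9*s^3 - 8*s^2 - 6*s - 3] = -27*s^2 - 16*s - 6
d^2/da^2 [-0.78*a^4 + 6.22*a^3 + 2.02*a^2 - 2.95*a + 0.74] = -9.36*a^2 + 37.32*a + 4.04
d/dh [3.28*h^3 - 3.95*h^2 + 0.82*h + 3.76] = 9.84*h^2 - 7.9*h + 0.82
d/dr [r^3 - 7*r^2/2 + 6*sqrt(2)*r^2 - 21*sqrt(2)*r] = 3*r^2 - 7*r + 12*sqrt(2)*r - 21*sqrt(2)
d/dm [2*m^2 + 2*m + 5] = 4*m + 2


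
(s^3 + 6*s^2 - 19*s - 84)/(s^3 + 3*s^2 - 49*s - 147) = (s - 4)/(s - 7)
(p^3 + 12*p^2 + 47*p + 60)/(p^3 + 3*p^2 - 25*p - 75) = (p + 4)/(p - 5)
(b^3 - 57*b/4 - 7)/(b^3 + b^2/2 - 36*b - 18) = (b^2 - b/2 - 14)/(b^2 - 36)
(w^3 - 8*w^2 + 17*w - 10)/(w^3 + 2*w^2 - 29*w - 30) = (w^2 - 3*w + 2)/(w^2 + 7*w + 6)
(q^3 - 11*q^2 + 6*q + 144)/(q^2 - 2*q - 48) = (q^2 - 3*q - 18)/(q + 6)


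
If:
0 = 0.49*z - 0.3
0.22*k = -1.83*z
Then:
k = -5.09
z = 0.61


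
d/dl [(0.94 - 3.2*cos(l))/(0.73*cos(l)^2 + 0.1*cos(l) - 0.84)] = (-2.336*cos(l)^2 + 1.3724*cos(l) - 2.594)*sin(l)/(0.5329*cos(l)^4 + 0.146*cos(l)^3 - 1.2164*cos(l)^2 - 0.168*cos(l) + 0.7056)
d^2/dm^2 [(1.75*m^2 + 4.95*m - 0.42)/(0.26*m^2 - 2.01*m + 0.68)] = (2.49834*m^3 - 2.026752*m^2 - 3.93400799999999*m + 11.904548)/(0.017576*m^6 - 0.407628*m^5 + 3.289182*m^4 - 10.252809*m^3 + 8.602476*m^2 - 2.788272*m + 0.314432)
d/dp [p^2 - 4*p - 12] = 2*p - 4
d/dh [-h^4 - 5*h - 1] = -4*h^3 - 5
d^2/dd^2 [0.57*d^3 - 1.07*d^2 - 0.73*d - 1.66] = 3.42*d - 2.14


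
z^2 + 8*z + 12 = (z + 2)*(z + 6)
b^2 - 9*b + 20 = (b - 5)*(b - 4)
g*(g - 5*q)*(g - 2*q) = g^3 - 7*g^2*q + 10*g*q^2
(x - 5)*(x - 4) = x^2 - 9*x + 20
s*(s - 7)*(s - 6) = s^3 - 13*s^2 + 42*s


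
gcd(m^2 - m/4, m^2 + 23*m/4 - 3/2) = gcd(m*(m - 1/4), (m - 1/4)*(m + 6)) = m - 1/4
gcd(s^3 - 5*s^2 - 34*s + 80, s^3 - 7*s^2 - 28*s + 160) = s^2 - 3*s - 40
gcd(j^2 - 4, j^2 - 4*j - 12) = j + 2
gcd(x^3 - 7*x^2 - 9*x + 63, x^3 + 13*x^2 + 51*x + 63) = x + 3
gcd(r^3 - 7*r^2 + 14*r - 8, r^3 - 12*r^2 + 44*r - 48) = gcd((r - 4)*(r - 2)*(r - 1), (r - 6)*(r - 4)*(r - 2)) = r^2 - 6*r + 8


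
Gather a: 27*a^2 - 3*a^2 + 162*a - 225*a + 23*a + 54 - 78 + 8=24*a^2 - 40*a - 16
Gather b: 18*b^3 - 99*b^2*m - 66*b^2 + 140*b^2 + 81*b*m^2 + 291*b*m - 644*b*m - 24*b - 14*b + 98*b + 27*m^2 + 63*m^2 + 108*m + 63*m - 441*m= 18*b^3 + b^2*(74 - 99*m) + b*(81*m^2 - 353*m + 60) + 90*m^2 - 270*m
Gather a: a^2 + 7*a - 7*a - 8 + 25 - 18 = a^2 - 1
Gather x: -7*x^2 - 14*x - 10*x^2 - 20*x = -17*x^2 - 34*x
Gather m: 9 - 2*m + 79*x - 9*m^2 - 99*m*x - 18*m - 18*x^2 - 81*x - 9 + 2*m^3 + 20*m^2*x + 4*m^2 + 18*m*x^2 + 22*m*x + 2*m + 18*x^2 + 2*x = 2*m^3 + m^2*(20*x - 5) + m*(18*x^2 - 77*x - 18)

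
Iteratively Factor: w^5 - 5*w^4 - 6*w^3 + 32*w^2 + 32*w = (w + 1)*(w^4 - 6*w^3 + 32*w) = (w - 4)*(w + 1)*(w^3 - 2*w^2 - 8*w) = (w - 4)^2*(w + 1)*(w^2 + 2*w) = (w - 4)^2*(w + 1)*(w + 2)*(w)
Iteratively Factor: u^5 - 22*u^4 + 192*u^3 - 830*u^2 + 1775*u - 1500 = (u - 4)*(u^4 - 18*u^3 + 120*u^2 - 350*u + 375) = (u - 5)*(u - 4)*(u^3 - 13*u^2 + 55*u - 75) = (u - 5)^2*(u - 4)*(u^2 - 8*u + 15) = (u - 5)^3*(u - 4)*(u - 3)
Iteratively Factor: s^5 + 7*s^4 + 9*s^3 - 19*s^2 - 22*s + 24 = (s + 3)*(s^4 + 4*s^3 - 3*s^2 - 10*s + 8) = (s + 3)*(s + 4)*(s^3 - 3*s + 2) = (s - 1)*(s + 3)*(s + 4)*(s^2 + s - 2) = (s - 1)*(s + 2)*(s + 3)*(s + 4)*(s - 1)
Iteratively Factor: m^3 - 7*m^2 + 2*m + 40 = (m + 2)*(m^2 - 9*m + 20) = (m - 5)*(m + 2)*(m - 4)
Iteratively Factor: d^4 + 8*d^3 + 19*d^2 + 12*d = (d + 3)*(d^3 + 5*d^2 + 4*d) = d*(d + 3)*(d^2 + 5*d + 4) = d*(d + 1)*(d + 3)*(d + 4)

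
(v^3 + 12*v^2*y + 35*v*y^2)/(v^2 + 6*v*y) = (v^2 + 12*v*y + 35*y^2)/(v + 6*y)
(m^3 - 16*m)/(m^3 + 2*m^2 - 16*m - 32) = m/(m + 2)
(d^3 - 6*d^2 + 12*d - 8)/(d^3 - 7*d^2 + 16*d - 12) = (d - 2)/(d - 3)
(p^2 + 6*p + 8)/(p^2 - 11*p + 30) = (p^2 + 6*p + 8)/(p^2 - 11*p + 30)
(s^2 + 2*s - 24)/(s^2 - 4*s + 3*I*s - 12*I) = (s + 6)/(s + 3*I)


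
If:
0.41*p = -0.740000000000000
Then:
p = -1.80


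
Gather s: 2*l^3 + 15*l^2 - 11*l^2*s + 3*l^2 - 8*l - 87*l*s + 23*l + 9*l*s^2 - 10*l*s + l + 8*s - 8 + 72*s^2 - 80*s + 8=2*l^3 + 18*l^2 + 16*l + s^2*(9*l + 72) + s*(-11*l^2 - 97*l - 72)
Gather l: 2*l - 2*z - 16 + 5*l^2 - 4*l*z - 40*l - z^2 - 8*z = 5*l^2 + l*(-4*z - 38) - z^2 - 10*z - 16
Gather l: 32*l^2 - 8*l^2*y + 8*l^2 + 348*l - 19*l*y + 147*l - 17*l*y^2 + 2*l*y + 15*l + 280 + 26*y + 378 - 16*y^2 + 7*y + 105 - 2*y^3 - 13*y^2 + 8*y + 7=l^2*(40 - 8*y) + l*(-17*y^2 - 17*y + 510) - 2*y^3 - 29*y^2 + 41*y + 770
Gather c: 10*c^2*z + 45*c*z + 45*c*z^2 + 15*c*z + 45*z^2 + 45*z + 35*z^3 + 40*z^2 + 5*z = 10*c^2*z + c*(45*z^2 + 60*z) + 35*z^3 + 85*z^2 + 50*z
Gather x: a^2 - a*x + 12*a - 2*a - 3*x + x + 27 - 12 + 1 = a^2 + 10*a + x*(-a - 2) + 16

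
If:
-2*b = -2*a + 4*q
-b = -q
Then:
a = 3*q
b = q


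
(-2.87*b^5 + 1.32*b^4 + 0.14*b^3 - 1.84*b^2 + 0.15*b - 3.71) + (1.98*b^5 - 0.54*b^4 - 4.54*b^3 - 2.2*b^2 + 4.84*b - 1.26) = -0.89*b^5 + 0.78*b^4 - 4.4*b^3 - 4.04*b^2 + 4.99*b - 4.97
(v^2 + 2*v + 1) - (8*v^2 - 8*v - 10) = -7*v^2 + 10*v + 11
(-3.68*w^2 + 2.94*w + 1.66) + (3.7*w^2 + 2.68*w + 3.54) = 0.02*w^2 + 5.62*w + 5.2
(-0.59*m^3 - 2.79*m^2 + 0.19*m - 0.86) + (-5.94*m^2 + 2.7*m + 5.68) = -0.59*m^3 - 8.73*m^2 + 2.89*m + 4.82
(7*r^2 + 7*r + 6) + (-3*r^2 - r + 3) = 4*r^2 + 6*r + 9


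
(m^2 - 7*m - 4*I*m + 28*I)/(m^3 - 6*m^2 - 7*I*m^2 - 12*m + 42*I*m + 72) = (m - 7)/(m^2 - 3*m*(2 + I) + 18*I)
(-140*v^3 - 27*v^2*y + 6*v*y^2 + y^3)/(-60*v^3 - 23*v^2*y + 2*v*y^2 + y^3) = (7*v + y)/(3*v + y)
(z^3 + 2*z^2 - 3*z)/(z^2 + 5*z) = (z^2 + 2*z - 3)/(z + 5)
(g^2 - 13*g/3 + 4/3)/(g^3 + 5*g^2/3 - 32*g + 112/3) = (3*g - 1)/(3*g^2 + 17*g - 28)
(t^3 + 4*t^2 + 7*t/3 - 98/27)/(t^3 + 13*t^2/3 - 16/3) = (27*t^3 + 108*t^2 + 63*t - 98)/(9*(3*t^3 + 13*t^2 - 16))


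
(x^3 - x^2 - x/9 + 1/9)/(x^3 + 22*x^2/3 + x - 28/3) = (9*x^2 - 1)/(3*(3*x^2 + 25*x + 28))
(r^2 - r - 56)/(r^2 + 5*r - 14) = (r - 8)/(r - 2)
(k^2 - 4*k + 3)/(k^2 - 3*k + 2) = (k - 3)/(k - 2)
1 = 1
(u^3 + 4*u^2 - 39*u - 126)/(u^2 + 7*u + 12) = (u^2 + u - 42)/(u + 4)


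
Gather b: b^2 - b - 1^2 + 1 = b^2 - b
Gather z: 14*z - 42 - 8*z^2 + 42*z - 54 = -8*z^2 + 56*z - 96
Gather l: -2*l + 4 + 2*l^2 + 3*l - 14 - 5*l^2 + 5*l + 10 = -3*l^2 + 6*l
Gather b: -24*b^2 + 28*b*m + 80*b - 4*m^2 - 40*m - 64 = -24*b^2 + b*(28*m + 80) - 4*m^2 - 40*m - 64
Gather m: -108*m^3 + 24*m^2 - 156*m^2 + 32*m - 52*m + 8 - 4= -108*m^3 - 132*m^2 - 20*m + 4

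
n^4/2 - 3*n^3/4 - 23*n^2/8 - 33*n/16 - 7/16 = (n/2 + 1/4)*(n - 7/2)*(n + 1/2)*(n + 1)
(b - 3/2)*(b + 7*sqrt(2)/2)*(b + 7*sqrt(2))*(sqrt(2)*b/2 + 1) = sqrt(2)*b^4/2 - 3*sqrt(2)*b^3/4 + 23*b^3/2 - 69*b^2/4 + 35*sqrt(2)*b^2 - 105*sqrt(2)*b/2 + 49*b - 147/2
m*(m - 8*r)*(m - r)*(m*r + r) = m^4*r - 9*m^3*r^2 + m^3*r + 8*m^2*r^3 - 9*m^2*r^2 + 8*m*r^3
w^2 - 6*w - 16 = (w - 8)*(w + 2)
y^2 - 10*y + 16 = (y - 8)*(y - 2)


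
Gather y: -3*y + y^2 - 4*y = y^2 - 7*y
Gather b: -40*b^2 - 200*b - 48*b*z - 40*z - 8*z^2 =-40*b^2 + b*(-48*z - 200) - 8*z^2 - 40*z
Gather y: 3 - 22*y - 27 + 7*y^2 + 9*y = 7*y^2 - 13*y - 24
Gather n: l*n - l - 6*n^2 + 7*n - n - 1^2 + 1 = -l - 6*n^2 + n*(l + 6)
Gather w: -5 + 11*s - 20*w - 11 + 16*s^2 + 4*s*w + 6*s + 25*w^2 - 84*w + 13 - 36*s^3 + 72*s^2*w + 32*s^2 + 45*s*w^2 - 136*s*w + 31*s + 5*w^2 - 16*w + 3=-36*s^3 + 48*s^2 + 48*s + w^2*(45*s + 30) + w*(72*s^2 - 132*s - 120)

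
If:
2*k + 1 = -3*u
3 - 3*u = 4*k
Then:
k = 2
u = -5/3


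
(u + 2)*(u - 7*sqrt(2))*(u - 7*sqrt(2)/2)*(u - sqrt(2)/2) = u^4 - 11*sqrt(2)*u^3 + 2*u^3 - 22*sqrt(2)*u^2 + 119*u^2/2 - 49*sqrt(2)*u/2 + 119*u - 49*sqrt(2)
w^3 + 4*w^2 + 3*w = w*(w + 1)*(w + 3)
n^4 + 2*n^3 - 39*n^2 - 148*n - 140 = (n - 7)*(n + 2)^2*(n + 5)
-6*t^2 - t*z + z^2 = (-3*t + z)*(2*t + z)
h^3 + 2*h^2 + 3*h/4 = h*(h + 1/2)*(h + 3/2)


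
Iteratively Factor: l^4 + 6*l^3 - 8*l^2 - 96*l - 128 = (l + 4)*(l^3 + 2*l^2 - 16*l - 32) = (l + 2)*(l + 4)*(l^2 - 16) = (l - 4)*(l + 2)*(l + 4)*(l + 4)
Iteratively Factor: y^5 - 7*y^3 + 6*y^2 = (y - 2)*(y^4 + 2*y^3 - 3*y^2) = y*(y - 2)*(y^3 + 2*y^2 - 3*y) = y^2*(y - 2)*(y^2 + 2*y - 3) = y^2*(y - 2)*(y + 3)*(y - 1)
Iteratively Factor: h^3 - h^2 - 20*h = (h - 5)*(h^2 + 4*h) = h*(h - 5)*(h + 4)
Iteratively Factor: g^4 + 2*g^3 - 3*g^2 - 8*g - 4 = (g + 1)*(g^3 + g^2 - 4*g - 4) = (g - 2)*(g + 1)*(g^2 + 3*g + 2) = (g - 2)*(g + 1)*(g + 2)*(g + 1)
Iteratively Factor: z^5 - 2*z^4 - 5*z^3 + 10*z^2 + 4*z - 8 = (z + 1)*(z^4 - 3*z^3 - 2*z^2 + 12*z - 8) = (z - 2)*(z + 1)*(z^3 - z^2 - 4*z + 4) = (z - 2)*(z - 1)*(z + 1)*(z^2 - 4) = (z - 2)*(z - 1)*(z + 1)*(z + 2)*(z - 2)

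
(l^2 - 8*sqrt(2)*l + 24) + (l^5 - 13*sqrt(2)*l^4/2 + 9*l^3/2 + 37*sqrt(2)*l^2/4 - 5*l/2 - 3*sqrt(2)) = l^5 - 13*sqrt(2)*l^4/2 + 9*l^3/2 + l^2 + 37*sqrt(2)*l^2/4 - 8*sqrt(2)*l - 5*l/2 - 3*sqrt(2) + 24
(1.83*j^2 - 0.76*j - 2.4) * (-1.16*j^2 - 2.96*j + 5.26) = -2.1228*j^4 - 4.5352*j^3 + 14.6594*j^2 + 3.1064*j - 12.624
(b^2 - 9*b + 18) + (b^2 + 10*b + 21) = 2*b^2 + b + 39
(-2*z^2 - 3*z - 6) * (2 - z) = 2*z^3 - z^2 - 12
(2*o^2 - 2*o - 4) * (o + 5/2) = 2*o^3 + 3*o^2 - 9*o - 10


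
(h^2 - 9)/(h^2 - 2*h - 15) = (h - 3)/(h - 5)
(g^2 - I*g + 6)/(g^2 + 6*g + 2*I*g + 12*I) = (g - 3*I)/(g + 6)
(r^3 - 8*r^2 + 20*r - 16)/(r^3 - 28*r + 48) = (r - 2)/(r + 6)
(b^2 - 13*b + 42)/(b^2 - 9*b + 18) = (b - 7)/(b - 3)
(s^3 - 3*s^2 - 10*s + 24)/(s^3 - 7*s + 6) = (s - 4)/(s - 1)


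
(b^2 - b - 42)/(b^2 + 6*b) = (b - 7)/b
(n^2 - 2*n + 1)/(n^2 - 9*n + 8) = (n - 1)/(n - 8)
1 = 1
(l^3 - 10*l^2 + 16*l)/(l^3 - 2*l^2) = (l - 8)/l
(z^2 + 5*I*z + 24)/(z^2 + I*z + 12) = (z + 8*I)/(z + 4*I)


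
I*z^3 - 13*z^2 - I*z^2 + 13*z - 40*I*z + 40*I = (z + 5*I)*(z + 8*I)*(I*z - I)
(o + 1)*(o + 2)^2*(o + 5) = o^4 + 10*o^3 + 33*o^2 + 44*o + 20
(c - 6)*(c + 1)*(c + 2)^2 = c^4 - c^3 - 22*c^2 - 44*c - 24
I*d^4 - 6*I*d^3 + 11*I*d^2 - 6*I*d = d*(d - 3)*(d - 2)*(I*d - I)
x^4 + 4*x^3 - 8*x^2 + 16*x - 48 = (x - 2)*(x + 6)*(x - 2*I)*(x + 2*I)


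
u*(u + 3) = u^2 + 3*u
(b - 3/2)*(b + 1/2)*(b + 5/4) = b^3 + b^2/4 - 2*b - 15/16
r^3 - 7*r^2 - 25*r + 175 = (r - 7)*(r - 5)*(r + 5)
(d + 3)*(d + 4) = d^2 + 7*d + 12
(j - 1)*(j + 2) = j^2 + j - 2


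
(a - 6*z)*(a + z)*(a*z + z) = a^3*z - 5*a^2*z^2 + a^2*z - 6*a*z^3 - 5*a*z^2 - 6*z^3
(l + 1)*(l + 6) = l^2 + 7*l + 6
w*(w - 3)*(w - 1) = w^3 - 4*w^2 + 3*w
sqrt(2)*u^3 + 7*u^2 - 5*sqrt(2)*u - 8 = (u - sqrt(2))*(u + 4*sqrt(2))*(sqrt(2)*u + 1)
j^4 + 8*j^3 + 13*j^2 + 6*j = j*(j + 1)^2*(j + 6)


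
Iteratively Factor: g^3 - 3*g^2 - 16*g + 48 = (g - 4)*(g^2 + g - 12) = (g - 4)*(g - 3)*(g + 4)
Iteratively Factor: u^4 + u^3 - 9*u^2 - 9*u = (u + 3)*(u^3 - 2*u^2 - 3*u) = u*(u + 3)*(u^2 - 2*u - 3) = u*(u + 1)*(u + 3)*(u - 3)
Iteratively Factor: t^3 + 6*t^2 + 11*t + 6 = (t + 1)*(t^2 + 5*t + 6) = (t + 1)*(t + 3)*(t + 2)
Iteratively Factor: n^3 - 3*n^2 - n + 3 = (n + 1)*(n^2 - 4*n + 3) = (n - 1)*(n + 1)*(n - 3)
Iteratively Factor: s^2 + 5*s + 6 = (s + 3)*(s + 2)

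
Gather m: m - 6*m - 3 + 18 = 15 - 5*m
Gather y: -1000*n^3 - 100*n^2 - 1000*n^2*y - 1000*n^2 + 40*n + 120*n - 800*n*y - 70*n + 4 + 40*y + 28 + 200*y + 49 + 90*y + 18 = -1000*n^3 - 1100*n^2 + 90*n + y*(-1000*n^2 - 800*n + 330) + 99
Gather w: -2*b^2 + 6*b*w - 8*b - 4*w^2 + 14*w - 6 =-2*b^2 - 8*b - 4*w^2 + w*(6*b + 14) - 6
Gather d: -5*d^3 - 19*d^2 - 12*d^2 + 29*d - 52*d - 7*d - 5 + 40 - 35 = -5*d^3 - 31*d^2 - 30*d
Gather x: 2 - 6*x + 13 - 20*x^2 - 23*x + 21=-20*x^2 - 29*x + 36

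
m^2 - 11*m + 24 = (m - 8)*(m - 3)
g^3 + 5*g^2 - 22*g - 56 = (g - 4)*(g + 2)*(g + 7)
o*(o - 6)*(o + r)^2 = o^4 + 2*o^3*r - 6*o^3 + o^2*r^2 - 12*o^2*r - 6*o*r^2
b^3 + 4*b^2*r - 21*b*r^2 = b*(b - 3*r)*(b + 7*r)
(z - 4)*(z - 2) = z^2 - 6*z + 8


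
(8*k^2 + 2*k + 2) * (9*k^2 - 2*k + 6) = 72*k^4 + 2*k^3 + 62*k^2 + 8*k + 12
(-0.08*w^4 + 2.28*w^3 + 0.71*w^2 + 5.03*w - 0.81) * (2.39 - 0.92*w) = 0.0736*w^5 - 2.2888*w^4 + 4.796*w^3 - 2.9307*w^2 + 12.7669*w - 1.9359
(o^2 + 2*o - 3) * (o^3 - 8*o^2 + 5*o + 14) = o^5 - 6*o^4 - 14*o^3 + 48*o^2 + 13*o - 42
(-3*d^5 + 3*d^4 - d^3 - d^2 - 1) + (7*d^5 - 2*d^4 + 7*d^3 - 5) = 4*d^5 + d^4 + 6*d^3 - d^2 - 6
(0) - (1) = -1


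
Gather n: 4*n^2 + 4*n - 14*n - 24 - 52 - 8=4*n^2 - 10*n - 84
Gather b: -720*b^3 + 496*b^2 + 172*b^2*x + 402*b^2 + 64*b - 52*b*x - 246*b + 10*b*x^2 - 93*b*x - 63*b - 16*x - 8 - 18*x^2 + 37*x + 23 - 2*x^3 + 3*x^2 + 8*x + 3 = -720*b^3 + b^2*(172*x + 898) + b*(10*x^2 - 145*x - 245) - 2*x^3 - 15*x^2 + 29*x + 18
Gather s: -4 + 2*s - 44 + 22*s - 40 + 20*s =44*s - 88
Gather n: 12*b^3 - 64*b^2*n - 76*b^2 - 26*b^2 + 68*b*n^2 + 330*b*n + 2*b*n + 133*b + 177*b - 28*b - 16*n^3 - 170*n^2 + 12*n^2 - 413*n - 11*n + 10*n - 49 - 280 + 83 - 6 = 12*b^3 - 102*b^2 + 282*b - 16*n^3 + n^2*(68*b - 158) + n*(-64*b^2 + 332*b - 414) - 252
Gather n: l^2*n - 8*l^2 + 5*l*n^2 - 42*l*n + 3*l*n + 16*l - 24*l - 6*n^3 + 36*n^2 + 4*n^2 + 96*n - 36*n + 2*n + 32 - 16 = -8*l^2 - 8*l - 6*n^3 + n^2*(5*l + 40) + n*(l^2 - 39*l + 62) + 16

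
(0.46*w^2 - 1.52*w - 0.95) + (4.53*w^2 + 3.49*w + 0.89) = 4.99*w^2 + 1.97*w - 0.0599999999999999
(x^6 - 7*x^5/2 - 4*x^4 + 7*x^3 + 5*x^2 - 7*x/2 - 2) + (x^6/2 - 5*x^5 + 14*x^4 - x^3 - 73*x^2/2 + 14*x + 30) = 3*x^6/2 - 17*x^5/2 + 10*x^4 + 6*x^3 - 63*x^2/2 + 21*x/2 + 28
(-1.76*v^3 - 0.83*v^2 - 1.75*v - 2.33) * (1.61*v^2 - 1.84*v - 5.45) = -2.8336*v^5 + 1.9021*v^4 + 8.3017*v^3 + 3.9922*v^2 + 13.8247*v + 12.6985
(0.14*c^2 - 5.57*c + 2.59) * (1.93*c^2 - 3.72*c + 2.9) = 0.2702*c^4 - 11.2709*c^3 + 26.1251*c^2 - 25.7878*c + 7.511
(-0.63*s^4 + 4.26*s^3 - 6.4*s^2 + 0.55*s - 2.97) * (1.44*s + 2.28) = -0.9072*s^5 + 4.698*s^4 + 0.496799999999999*s^3 - 13.8*s^2 - 3.0228*s - 6.7716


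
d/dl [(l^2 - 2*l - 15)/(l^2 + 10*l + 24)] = 6*(2*l^2 + 13*l + 17)/(l^4 + 20*l^3 + 148*l^2 + 480*l + 576)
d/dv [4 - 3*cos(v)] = 3*sin(v)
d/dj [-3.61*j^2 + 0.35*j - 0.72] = 0.35 - 7.22*j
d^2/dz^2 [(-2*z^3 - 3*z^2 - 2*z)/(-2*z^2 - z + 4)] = 8*(5*z^3 + 12*z^2 + 36*z + 14)/(8*z^6 + 12*z^5 - 42*z^4 - 47*z^3 + 84*z^2 + 48*z - 64)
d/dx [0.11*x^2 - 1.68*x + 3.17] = 0.22*x - 1.68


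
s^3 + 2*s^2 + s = s*(s + 1)^2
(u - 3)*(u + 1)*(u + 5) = u^3 + 3*u^2 - 13*u - 15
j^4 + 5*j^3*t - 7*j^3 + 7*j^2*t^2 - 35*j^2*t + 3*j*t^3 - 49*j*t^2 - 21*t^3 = (j - 7)*(j + t)^2*(j + 3*t)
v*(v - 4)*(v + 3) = v^3 - v^2 - 12*v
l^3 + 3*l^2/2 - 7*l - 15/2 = (l - 5/2)*(l + 1)*(l + 3)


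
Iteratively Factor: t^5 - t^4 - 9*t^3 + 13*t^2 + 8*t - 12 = (t + 3)*(t^4 - 4*t^3 + 3*t^2 + 4*t - 4) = (t - 2)*(t + 3)*(t^3 - 2*t^2 - t + 2) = (t - 2)*(t - 1)*(t + 3)*(t^2 - t - 2) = (t - 2)^2*(t - 1)*(t + 3)*(t + 1)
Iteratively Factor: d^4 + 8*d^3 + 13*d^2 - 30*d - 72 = (d + 4)*(d^3 + 4*d^2 - 3*d - 18) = (d + 3)*(d + 4)*(d^2 + d - 6) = (d - 2)*(d + 3)*(d + 4)*(d + 3)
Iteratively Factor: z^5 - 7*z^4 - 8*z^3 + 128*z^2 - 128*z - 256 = (z - 4)*(z^4 - 3*z^3 - 20*z^2 + 48*z + 64) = (z - 4)*(z + 4)*(z^3 - 7*z^2 + 8*z + 16) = (z - 4)*(z + 1)*(z + 4)*(z^2 - 8*z + 16) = (z - 4)^2*(z + 1)*(z + 4)*(z - 4)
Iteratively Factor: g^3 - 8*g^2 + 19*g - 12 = (g - 1)*(g^2 - 7*g + 12) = (g - 4)*(g - 1)*(g - 3)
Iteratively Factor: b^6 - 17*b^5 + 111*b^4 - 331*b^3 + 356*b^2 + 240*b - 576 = (b - 4)*(b^5 - 13*b^4 + 59*b^3 - 95*b^2 - 24*b + 144) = (b - 4)^2*(b^4 - 9*b^3 + 23*b^2 - 3*b - 36) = (b - 4)^2*(b + 1)*(b^3 - 10*b^2 + 33*b - 36) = (b - 4)^3*(b + 1)*(b^2 - 6*b + 9) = (b - 4)^3*(b - 3)*(b + 1)*(b - 3)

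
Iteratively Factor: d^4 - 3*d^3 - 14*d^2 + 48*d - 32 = (d - 1)*(d^3 - 2*d^2 - 16*d + 32) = (d - 1)*(d + 4)*(d^2 - 6*d + 8) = (d - 2)*(d - 1)*(d + 4)*(d - 4)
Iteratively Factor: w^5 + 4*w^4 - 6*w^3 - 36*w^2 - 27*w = (w - 3)*(w^4 + 7*w^3 + 15*w^2 + 9*w) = (w - 3)*(w + 3)*(w^3 + 4*w^2 + 3*w) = (w - 3)*(w + 1)*(w + 3)*(w^2 + 3*w) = w*(w - 3)*(w + 1)*(w + 3)*(w + 3)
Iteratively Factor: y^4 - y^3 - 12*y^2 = (y - 4)*(y^3 + 3*y^2) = (y - 4)*(y + 3)*(y^2) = y*(y - 4)*(y + 3)*(y)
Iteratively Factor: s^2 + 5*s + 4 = (s + 1)*(s + 4)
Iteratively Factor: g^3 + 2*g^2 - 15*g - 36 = (g + 3)*(g^2 - g - 12) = (g + 3)^2*(g - 4)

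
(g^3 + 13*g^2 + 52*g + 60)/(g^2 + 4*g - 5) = (g^2 + 8*g + 12)/(g - 1)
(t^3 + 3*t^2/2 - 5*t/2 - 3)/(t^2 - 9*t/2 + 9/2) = (t^2 + 3*t + 2)/(t - 3)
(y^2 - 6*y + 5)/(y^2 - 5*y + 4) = (y - 5)/(y - 4)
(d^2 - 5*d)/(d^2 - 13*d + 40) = d/(d - 8)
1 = 1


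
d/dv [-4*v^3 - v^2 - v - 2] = -12*v^2 - 2*v - 1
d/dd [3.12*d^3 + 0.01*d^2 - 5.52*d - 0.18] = 9.36*d^2 + 0.02*d - 5.52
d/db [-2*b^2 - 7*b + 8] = -4*b - 7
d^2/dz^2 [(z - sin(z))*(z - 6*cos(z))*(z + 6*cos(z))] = z^2*sin(z) - 4*z*cos(z) + 72*z*cos(2*z) + 6*z - 11*sin(z) + 72*sin(2*z) - 81*sin(3*z)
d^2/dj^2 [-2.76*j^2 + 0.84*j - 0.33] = -5.52000000000000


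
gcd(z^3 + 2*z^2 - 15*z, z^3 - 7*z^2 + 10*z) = z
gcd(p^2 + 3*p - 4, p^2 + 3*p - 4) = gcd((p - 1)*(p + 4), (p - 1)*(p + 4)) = p^2 + 3*p - 4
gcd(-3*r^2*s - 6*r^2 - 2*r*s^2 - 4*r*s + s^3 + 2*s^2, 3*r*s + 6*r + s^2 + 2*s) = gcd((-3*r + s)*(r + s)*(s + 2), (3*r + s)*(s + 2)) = s + 2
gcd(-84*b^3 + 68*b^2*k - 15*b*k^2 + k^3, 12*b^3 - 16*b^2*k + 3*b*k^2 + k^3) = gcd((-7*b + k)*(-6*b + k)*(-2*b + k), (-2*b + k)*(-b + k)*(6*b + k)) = 2*b - k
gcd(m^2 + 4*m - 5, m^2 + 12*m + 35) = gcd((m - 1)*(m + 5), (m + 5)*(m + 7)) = m + 5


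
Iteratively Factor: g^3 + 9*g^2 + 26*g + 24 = (g + 4)*(g^2 + 5*g + 6) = (g + 3)*(g + 4)*(g + 2)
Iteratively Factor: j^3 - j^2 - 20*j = (j - 5)*(j^2 + 4*j) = j*(j - 5)*(j + 4)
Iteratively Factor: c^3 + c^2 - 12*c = (c)*(c^2 + c - 12) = c*(c + 4)*(c - 3)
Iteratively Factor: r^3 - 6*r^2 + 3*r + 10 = (r + 1)*(r^2 - 7*r + 10) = (r - 2)*(r + 1)*(r - 5)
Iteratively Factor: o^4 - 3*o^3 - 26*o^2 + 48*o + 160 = (o + 2)*(o^3 - 5*o^2 - 16*o + 80) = (o - 5)*(o + 2)*(o^2 - 16) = (o - 5)*(o - 4)*(o + 2)*(o + 4)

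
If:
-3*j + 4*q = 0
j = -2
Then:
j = -2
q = -3/2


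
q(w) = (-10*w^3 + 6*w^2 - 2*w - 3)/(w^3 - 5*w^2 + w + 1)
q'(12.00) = 0.85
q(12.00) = -16.10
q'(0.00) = 1.00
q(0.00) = -3.00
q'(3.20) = 18.65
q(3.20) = 19.37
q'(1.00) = -3.50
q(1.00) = 4.50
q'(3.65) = 37.30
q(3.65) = 31.24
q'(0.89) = -9.92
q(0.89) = 5.18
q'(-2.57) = 0.78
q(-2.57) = -4.10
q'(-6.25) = 0.35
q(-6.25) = -6.04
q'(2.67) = 10.19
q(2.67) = 12.05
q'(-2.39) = 0.82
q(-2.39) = -3.96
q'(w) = (-30*w^2 + 12*w - 2)/(w^3 - 5*w^2 + w + 1) + (-3*w^2 + 10*w - 1)*(-10*w^3 + 6*w^2 - 2*w - 3)/(w^3 - 5*w^2 + w + 1)^2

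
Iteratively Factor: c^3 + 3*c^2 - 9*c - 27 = (c + 3)*(c^2 - 9) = (c - 3)*(c + 3)*(c + 3)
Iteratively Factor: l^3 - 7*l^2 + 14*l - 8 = (l - 4)*(l^2 - 3*l + 2) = (l - 4)*(l - 2)*(l - 1)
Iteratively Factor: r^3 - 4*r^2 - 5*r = (r)*(r^2 - 4*r - 5) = r*(r - 5)*(r + 1)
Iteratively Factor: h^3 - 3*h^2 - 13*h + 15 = (h + 3)*(h^2 - 6*h + 5) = (h - 5)*(h + 3)*(h - 1)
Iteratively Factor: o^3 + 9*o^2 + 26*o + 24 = (o + 3)*(o^2 + 6*o + 8) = (o + 3)*(o + 4)*(o + 2)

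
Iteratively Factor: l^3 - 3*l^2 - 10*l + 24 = (l + 3)*(l^2 - 6*l + 8) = (l - 4)*(l + 3)*(l - 2)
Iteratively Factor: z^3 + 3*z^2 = (z)*(z^2 + 3*z) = z^2*(z + 3)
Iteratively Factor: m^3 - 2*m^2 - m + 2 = (m - 2)*(m^2 - 1) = (m - 2)*(m - 1)*(m + 1)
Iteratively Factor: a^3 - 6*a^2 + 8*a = (a - 4)*(a^2 - 2*a) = (a - 4)*(a - 2)*(a)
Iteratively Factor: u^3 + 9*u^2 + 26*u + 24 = (u + 2)*(u^2 + 7*u + 12) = (u + 2)*(u + 3)*(u + 4)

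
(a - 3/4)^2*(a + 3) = a^3 + 3*a^2/2 - 63*a/16 + 27/16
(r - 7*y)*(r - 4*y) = r^2 - 11*r*y + 28*y^2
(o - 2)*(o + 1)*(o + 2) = o^3 + o^2 - 4*o - 4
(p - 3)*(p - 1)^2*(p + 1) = p^4 - 4*p^3 + 2*p^2 + 4*p - 3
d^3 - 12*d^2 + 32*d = d*(d - 8)*(d - 4)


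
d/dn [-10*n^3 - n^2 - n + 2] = -30*n^2 - 2*n - 1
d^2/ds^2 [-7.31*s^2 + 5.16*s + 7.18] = -14.6200000000000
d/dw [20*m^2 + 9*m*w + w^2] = 9*m + 2*w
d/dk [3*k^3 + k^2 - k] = 9*k^2 + 2*k - 1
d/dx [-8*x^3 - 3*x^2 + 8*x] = -24*x^2 - 6*x + 8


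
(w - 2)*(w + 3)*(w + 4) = w^3 + 5*w^2 - 2*w - 24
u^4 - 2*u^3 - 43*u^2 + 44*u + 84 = (u - 7)*(u - 2)*(u + 1)*(u + 6)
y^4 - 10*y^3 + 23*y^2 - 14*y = y*(y - 7)*(y - 2)*(y - 1)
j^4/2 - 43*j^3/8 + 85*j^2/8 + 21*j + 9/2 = (j/2 + 1/2)*(j - 6)^2*(j + 1/4)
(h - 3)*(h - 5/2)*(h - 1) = h^3 - 13*h^2/2 + 13*h - 15/2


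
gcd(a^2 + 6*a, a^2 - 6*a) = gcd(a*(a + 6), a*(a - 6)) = a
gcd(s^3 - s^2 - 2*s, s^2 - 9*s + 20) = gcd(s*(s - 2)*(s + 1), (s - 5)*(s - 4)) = 1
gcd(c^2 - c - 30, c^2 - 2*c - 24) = c - 6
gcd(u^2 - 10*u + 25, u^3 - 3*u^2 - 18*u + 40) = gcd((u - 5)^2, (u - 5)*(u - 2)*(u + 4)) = u - 5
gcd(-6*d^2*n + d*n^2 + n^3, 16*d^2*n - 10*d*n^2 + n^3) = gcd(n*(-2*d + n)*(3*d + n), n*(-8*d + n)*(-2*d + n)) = 2*d*n - n^2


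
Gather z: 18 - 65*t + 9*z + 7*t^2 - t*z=7*t^2 - 65*t + z*(9 - t) + 18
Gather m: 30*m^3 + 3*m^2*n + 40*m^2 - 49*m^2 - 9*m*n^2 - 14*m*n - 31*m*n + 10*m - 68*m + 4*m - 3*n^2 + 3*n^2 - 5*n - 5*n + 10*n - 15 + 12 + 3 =30*m^3 + m^2*(3*n - 9) + m*(-9*n^2 - 45*n - 54)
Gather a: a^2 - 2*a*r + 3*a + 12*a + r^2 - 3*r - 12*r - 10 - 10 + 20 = a^2 + a*(15 - 2*r) + r^2 - 15*r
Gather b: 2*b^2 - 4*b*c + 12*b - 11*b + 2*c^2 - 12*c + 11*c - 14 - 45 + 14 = 2*b^2 + b*(1 - 4*c) + 2*c^2 - c - 45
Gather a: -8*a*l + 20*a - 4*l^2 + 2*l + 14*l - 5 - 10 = a*(20 - 8*l) - 4*l^2 + 16*l - 15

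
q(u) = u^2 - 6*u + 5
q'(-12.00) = -30.00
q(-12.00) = 221.00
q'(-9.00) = -24.00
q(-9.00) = 140.00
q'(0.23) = -5.54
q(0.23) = 3.67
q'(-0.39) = -6.78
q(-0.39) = 7.49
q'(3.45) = 0.90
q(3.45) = -3.80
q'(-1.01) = -8.02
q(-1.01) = 12.08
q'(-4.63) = -15.26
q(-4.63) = 54.22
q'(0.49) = -5.02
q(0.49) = 2.30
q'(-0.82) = -7.64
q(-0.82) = 10.59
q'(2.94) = -0.12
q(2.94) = -4.00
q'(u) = 2*u - 6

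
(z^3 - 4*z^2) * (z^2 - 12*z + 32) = z^5 - 16*z^4 + 80*z^3 - 128*z^2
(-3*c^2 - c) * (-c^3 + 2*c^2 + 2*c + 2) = 3*c^5 - 5*c^4 - 8*c^3 - 8*c^2 - 2*c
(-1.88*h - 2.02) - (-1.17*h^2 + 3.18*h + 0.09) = 1.17*h^2 - 5.06*h - 2.11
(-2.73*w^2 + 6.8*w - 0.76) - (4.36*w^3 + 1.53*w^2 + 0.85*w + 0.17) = -4.36*w^3 - 4.26*w^2 + 5.95*w - 0.93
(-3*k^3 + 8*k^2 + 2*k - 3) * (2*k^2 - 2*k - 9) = -6*k^5 + 22*k^4 + 15*k^3 - 82*k^2 - 12*k + 27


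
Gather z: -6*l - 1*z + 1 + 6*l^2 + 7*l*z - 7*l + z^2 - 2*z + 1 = 6*l^2 - 13*l + z^2 + z*(7*l - 3) + 2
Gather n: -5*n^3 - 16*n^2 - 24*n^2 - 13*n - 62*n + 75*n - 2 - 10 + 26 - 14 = -5*n^3 - 40*n^2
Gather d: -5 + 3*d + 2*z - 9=3*d + 2*z - 14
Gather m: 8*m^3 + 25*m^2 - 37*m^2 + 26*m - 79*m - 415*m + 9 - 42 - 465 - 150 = 8*m^3 - 12*m^2 - 468*m - 648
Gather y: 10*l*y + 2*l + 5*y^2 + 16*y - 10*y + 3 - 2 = 2*l + 5*y^2 + y*(10*l + 6) + 1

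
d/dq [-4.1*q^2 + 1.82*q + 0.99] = 1.82 - 8.2*q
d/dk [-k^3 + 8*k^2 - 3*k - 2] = -3*k^2 + 16*k - 3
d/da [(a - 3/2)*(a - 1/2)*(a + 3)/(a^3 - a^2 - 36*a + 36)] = (-4*a^4 - 123*a^3 + 120*a^2 + 153*a - 216)/(2*(a^6 - 2*a^5 - 71*a^4 + 144*a^3 + 1224*a^2 - 2592*a + 1296))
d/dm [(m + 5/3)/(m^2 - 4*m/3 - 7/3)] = (-9*m^2 - 30*m - 1)/(9*m^4 - 24*m^3 - 26*m^2 + 56*m + 49)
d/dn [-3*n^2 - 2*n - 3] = -6*n - 2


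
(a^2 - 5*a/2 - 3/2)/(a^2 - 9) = (a + 1/2)/(a + 3)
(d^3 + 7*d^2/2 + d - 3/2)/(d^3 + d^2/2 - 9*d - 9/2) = (2*d^2 + d - 1)/(2*d^2 - 5*d - 3)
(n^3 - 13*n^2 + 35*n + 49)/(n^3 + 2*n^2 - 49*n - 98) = (n^2 - 6*n - 7)/(n^2 + 9*n + 14)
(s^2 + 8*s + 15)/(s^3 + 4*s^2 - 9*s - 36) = (s + 5)/(s^2 + s - 12)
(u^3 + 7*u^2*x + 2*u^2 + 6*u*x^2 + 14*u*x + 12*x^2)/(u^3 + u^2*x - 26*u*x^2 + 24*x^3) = (u^2 + u*x + 2*u + 2*x)/(u^2 - 5*u*x + 4*x^2)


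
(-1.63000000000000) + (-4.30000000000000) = -5.93000000000000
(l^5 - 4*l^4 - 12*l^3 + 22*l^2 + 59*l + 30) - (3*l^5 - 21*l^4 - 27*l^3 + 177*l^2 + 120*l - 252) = -2*l^5 + 17*l^4 + 15*l^3 - 155*l^2 - 61*l + 282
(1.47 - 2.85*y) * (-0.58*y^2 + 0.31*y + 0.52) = 1.653*y^3 - 1.7361*y^2 - 1.0263*y + 0.7644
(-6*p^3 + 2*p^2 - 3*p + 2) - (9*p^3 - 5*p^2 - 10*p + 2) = -15*p^3 + 7*p^2 + 7*p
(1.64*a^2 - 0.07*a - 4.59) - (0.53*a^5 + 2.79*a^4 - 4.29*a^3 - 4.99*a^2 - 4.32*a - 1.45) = -0.53*a^5 - 2.79*a^4 + 4.29*a^3 + 6.63*a^2 + 4.25*a - 3.14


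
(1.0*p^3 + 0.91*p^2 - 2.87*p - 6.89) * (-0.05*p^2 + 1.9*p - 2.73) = -0.05*p^5 + 1.8545*p^4 - 0.8575*p^3 - 7.5928*p^2 - 5.2559*p + 18.8097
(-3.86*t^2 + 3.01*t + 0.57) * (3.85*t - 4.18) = -14.861*t^3 + 27.7233*t^2 - 10.3873*t - 2.3826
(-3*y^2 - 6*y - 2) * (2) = -6*y^2 - 12*y - 4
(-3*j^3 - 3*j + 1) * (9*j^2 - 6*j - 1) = -27*j^5 + 18*j^4 - 24*j^3 + 27*j^2 - 3*j - 1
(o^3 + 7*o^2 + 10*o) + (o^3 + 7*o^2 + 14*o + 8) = 2*o^3 + 14*o^2 + 24*o + 8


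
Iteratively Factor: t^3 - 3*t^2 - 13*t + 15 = (t - 5)*(t^2 + 2*t - 3) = (t - 5)*(t + 3)*(t - 1)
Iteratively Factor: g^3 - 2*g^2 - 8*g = (g + 2)*(g^2 - 4*g) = g*(g + 2)*(g - 4)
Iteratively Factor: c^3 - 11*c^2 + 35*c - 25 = (c - 1)*(c^2 - 10*c + 25) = (c - 5)*(c - 1)*(c - 5)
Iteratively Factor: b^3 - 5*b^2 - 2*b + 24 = (b - 3)*(b^2 - 2*b - 8) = (b - 4)*(b - 3)*(b + 2)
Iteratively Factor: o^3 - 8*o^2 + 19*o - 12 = (o - 1)*(o^2 - 7*o + 12) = (o - 3)*(o - 1)*(o - 4)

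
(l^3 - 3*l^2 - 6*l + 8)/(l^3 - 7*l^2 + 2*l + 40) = (l - 1)/(l - 5)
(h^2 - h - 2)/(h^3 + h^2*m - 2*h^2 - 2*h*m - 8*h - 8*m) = (-h^2 + h + 2)/(-h^3 - h^2*m + 2*h^2 + 2*h*m + 8*h + 8*m)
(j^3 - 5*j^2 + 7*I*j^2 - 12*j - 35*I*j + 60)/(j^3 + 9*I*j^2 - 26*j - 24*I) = (j - 5)/(j + 2*I)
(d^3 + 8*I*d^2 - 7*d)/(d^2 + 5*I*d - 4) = d*(d + 7*I)/(d + 4*I)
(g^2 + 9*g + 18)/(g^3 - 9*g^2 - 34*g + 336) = (g + 3)/(g^2 - 15*g + 56)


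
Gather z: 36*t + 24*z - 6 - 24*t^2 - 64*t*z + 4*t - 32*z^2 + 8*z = -24*t^2 + 40*t - 32*z^2 + z*(32 - 64*t) - 6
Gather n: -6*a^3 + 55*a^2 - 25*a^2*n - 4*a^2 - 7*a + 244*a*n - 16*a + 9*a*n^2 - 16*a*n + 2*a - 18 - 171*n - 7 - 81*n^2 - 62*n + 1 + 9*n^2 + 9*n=-6*a^3 + 51*a^2 - 21*a + n^2*(9*a - 72) + n*(-25*a^2 + 228*a - 224) - 24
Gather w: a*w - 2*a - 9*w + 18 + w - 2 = -2*a + w*(a - 8) + 16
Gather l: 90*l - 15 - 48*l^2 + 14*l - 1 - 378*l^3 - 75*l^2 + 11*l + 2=-378*l^3 - 123*l^2 + 115*l - 14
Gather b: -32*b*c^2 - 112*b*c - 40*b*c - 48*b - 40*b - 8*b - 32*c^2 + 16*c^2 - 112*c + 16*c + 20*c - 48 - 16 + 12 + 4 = b*(-32*c^2 - 152*c - 96) - 16*c^2 - 76*c - 48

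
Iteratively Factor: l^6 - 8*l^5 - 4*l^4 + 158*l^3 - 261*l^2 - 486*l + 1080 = (l - 5)*(l^5 - 3*l^4 - 19*l^3 + 63*l^2 + 54*l - 216) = (l - 5)*(l + 2)*(l^4 - 5*l^3 - 9*l^2 + 81*l - 108) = (l - 5)*(l + 2)*(l + 4)*(l^3 - 9*l^2 + 27*l - 27) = (l - 5)*(l - 3)*(l + 2)*(l + 4)*(l^2 - 6*l + 9) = (l - 5)*(l - 3)^2*(l + 2)*(l + 4)*(l - 3)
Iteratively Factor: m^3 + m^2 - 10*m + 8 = (m - 1)*(m^2 + 2*m - 8) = (m - 1)*(m + 4)*(m - 2)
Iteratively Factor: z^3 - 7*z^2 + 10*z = (z - 5)*(z^2 - 2*z) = z*(z - 5)*(z - 2)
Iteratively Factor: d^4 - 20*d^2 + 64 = (d - 4)*(d^3 + 4*d^2 - 4*d - 16) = (d - 4)*(d - 2)*(d^2 + 6*d + 8) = (d - 4)*(d - 2)*(d + 2)*(d + 4)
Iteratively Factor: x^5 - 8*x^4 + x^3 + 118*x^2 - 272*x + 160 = (x - 2)*(x^4 - 6*x^3 - 11*x^2 + 96*x - 80) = (x - 2)*(x + 4)*(x^3 - 10*x^2 + 29*x - 20) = (x - 5)*(x - 2)*(x + 4)*(x^2 - 5*x + 4) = (x - 5)*(x - 4)*(x - 2)*(x + 4)*(x - 1)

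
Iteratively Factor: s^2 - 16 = (s + 4)*(s - 4)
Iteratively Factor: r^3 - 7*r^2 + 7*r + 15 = (r - 5)*(r^2 - 2*r - 3) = (r - 5)*(r - 3)*(r + 1)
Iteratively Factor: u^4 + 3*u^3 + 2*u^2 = (u)*(u^3 + 3*u^2 + 2*u) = u*(u + 1)*(u^2 + 2*u) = u^2*(u + 1)*(u + 2)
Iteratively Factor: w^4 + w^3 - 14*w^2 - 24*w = (w + 2)*(w^3 - w^2 - 12*w) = w*(w + 2)*(w^2 - w - 12) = w*(w - 4)*(w + 2)*(w + 3)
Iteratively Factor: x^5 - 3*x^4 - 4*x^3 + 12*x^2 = (x - 3)*(x^4 - 4*x^2) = x*(x - 3)*(x^3 - 4*x) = x*(x - 3)*(x + 2)*(x^2 - 2*x) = x^2*(x - 3)*(x + 2)*(x - 2)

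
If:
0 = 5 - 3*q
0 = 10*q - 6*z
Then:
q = 5/3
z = 25/9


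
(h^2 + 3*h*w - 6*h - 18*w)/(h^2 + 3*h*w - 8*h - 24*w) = (h - 6)/(h - 8)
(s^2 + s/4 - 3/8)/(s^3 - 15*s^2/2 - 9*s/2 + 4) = (s + 3/4)/(s^2 - 7*s - 8)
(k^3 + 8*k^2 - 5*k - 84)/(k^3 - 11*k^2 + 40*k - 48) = (k^2 + 11*k + 28)/(k^2 - 8*k + 16)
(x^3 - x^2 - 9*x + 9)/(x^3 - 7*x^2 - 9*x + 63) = (x - 1)/(x - 7)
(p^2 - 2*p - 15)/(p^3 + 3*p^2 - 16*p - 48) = (p - 5)/(p^2 - 16)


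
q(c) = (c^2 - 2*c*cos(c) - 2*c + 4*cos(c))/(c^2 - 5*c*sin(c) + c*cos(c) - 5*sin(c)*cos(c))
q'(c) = (2*c*sin(c) + 2*c - 4*sin(c) - 2*cos(c) - 2)/(c^2 - 5*c*sin(c) + c*cos(c) - 5*sin(c)*cos(c)) + (c^2 - 2*c*cos(c) - 2*c + 4*cos(c))*(c*sin(c) + 5*c*cos(c) - 2*c - 5*sin(c)^2 + 5*sin(c) + 5*cos(c)^2 - cos(c))/(c^2 - 5*c*sin(c) + c*cos(c) - 5*sin(c)*cos(c))^2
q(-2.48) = -2.09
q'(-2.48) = 16.35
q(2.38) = -0.82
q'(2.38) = -6.06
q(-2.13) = -0.79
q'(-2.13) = 0.50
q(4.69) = 0.28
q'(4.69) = -0.11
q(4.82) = 0.27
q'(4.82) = -0.08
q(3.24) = 0.77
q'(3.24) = -0.88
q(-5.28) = 1.03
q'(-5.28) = -0.72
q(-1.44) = -1.27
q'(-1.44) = -2.17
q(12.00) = 0.55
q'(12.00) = 0.11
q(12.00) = 0.55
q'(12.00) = 0.11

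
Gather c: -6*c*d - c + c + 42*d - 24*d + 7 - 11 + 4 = -6*c*d + 18*d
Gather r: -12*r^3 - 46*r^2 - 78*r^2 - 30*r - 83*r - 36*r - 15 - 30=-12*r^3 - 124*r^2 - 149*r - 45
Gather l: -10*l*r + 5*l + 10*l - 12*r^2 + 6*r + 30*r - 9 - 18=l*(15 - 10*r) - 12*r^2 + 36*r - 27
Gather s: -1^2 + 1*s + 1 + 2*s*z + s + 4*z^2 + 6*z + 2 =s*(2*z + 2) + 4*z^2 + 6*z + 2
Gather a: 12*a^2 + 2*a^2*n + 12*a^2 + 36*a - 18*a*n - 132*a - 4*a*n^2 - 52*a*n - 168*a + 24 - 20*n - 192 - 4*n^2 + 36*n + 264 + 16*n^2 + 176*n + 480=a^2*(2*n + 24) + a*(-4*n^2 - 70*n - 264) + 12*n^2 + 192*n + 576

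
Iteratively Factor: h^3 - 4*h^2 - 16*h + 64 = (h + 4)*(h^2 - 8*h + 16) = (h - 4)*(h + 4)*(h - 4)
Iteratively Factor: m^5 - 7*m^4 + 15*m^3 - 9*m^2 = (m - 3)*(m^4 - 4*m^3 + 3*m^2) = m*(m - 3)*(m^3 - 4*m^2 + 3*m) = m*(m - 3)*(m - 1)*(m^2 - 3*m) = m*(m - 3)^2*(m - 1)*(m)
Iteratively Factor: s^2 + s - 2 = (s + 2)*(s - 1)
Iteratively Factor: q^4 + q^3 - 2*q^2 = (q)*(q^3 + q^2 - 2*q) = q*(q + 2)*(q^2 - q) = q*(q - 1)*(q + 2)*(q)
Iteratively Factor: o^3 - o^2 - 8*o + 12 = (o - 2)*(o^2 + o - 6) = (o - 2)^2*(o + 3)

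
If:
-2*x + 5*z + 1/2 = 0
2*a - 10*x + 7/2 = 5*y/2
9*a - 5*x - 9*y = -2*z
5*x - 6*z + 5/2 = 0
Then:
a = 6593/234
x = -31/26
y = 3359/117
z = -15/26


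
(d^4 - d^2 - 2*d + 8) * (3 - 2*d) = -2*d^5 + 3*d^4 + 2*d^3 + d^2 - 22*d + 24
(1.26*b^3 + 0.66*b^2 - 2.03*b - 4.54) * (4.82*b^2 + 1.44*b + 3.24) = 6.0732*b^5 + 4.9956*b^4 - 4.7518*b^3 - 22.6676*b^2 - 13.1148*b - 14.7096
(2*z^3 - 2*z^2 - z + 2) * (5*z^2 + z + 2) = 10*z^5 - 8*z^4 - 3*z^3 + 5*z^2 + 4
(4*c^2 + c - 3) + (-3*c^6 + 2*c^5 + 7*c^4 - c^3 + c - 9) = -3*c^6 + 2*c^5 + 7*c^4 - c^3 + 4*c^2 + 2*c - 12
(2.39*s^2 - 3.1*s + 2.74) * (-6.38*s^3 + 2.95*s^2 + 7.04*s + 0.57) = -15.2482*s^5 + 26.8285*s^4 - 9.8006*s^3 - 12.3787*s^2 + 17.5226*s + 1.5618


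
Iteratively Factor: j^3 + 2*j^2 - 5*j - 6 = (j + 1)*(j^2 + j - 6) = (j + 1)*(j + 3)*(j - 2)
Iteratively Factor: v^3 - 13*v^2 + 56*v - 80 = (v - 4)*(v^2 - 9*v + 20) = (v - 4)^2*(v - 5)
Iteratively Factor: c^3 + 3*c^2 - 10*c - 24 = (c + 2)*(c^2 + c - 12) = (c + 2)*(c + 4)*(c - 3)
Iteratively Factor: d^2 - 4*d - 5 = (d - 5)*(d + 1)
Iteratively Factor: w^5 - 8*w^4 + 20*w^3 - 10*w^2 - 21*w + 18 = (w - 3)*(w^4 - 5*w^3 + 5*w^2 + 5*w - 6) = (w - 3)^2*(w^3 - 2*w^2 - w + 2) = (w - 3)^2*(w - 1)*(w^2 - w - 2) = (w - 3)^2*(w - 1)*(w + 1)*(w - 2)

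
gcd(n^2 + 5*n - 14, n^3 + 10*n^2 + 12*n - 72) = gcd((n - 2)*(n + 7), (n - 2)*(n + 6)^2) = n - 2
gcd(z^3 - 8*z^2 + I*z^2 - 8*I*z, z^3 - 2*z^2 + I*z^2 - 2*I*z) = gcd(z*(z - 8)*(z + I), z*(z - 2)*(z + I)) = z^2 + I*z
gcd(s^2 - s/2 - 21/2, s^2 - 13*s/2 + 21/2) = s - 7/2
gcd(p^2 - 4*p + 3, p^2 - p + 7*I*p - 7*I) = p - 1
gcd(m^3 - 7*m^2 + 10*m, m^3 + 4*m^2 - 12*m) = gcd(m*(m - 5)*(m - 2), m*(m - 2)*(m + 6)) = m^2 - 2*m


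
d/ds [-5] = 0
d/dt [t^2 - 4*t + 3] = 2*t - 4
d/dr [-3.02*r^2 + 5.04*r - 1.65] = 5.04 - 6.04*r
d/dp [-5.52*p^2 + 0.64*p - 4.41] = 0.64 - 11.04*p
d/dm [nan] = 0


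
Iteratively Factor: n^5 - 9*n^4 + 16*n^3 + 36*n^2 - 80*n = (n - 4)*(n^4 - 5*n^3 - 4*n^2 + 20*n) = (n - 5)*(n - 4)*(n^3 - 4*n) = (n - 5)*(n - 4)*(n + 2)*(n^2 - 2*n) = (n - 5)*(n - 4)*(n - 2)*(n + 2)*(n)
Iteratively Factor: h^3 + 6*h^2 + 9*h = (h)*(h^2 + 6*h + 9) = h*(h + 3)*(h + 3)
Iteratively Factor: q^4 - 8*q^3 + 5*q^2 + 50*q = (q - 5)*(q^3 - 3*q^2 - 10*q) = q*(q - 5)*(q^2 - 3*q - 10) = q*(q - 5)*(q + 2)*(q - 5)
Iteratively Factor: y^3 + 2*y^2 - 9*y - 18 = (y - 3)*(y^2 + 5*y + 6) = (y - 3)*(y + 2)*(y + 3)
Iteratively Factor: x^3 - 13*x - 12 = (x - 4)*(x^2 + 4*x + 3) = (x - 4)*(x + 3)*(x + 1)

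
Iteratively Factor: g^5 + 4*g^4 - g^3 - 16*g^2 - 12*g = (g - 2)*(g^4 + 6*g^3 + 11*g^2 + 6*g) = (g - 2)*(g + 1)*(g^3 + 5*g^2 + 6*g) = (g - 2)*(g + 1)*(g + 2)*(g^2 + 3*g) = (g - 2)*(g + 1)*(g + 2)*(g + 3)*(g)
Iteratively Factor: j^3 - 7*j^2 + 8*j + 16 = (j + 1)*(j^2 - 8*j + 16) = (j - 4)*(j + 1)*(j - 4)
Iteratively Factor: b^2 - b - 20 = (b - 5)*(b + 4)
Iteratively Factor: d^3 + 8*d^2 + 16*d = (d + 4)*(d^2 + 4*d) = d*(d + 4)*(d + 4)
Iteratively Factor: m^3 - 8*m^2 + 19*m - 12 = (m - 4)*(m^2 - 4*m + 3) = (m - 4)*(m - 3)*(m - 1)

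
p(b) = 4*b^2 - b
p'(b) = 8*b - 1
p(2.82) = 28.99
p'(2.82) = 21.56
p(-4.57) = 88.11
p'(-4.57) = -37.56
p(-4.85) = 98.94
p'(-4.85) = -39.80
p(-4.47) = 84.39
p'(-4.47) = -36.76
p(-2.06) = 19.03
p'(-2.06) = -17.48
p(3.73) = 51.92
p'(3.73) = 28.84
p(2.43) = 21.19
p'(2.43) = 18.44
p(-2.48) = 27.08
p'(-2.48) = -20.84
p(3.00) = 33.00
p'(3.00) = 23.00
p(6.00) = 138.00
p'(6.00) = 47.00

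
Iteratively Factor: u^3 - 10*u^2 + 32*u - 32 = (u - 4)*(u^2 - 6*u + 8) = (u - 4)^2*(u - 2)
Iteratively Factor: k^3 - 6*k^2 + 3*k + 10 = (k - 5)*(k^2 - k - 2) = (k - 5)*(k - 2)*(k + 1)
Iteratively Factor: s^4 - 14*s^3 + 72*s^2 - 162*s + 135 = (s - 3)*(s^3 - 11*s^2 + 39*s - 45) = (s - 3)^2*(s^2 - 8*s + 15) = (s - 5)*(s - 3)^2*(s - 3)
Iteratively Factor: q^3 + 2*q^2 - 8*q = (q - 2)*(q^2 + 4*q) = q*(q - 2)*(q + 4)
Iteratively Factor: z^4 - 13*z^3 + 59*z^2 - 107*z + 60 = (z - 4)*(z^3 - 9*z^2 + 23*z - 15) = (z - 4)*(z - 3)*(z^2 - 6*z + 5) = (z - 5)*(z - 4)*(z - 3)*(z - 1)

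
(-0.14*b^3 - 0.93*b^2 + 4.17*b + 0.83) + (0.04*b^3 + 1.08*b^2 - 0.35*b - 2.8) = -0.1*b^3 + 0.15*b^2 + 3.82*b - 1.97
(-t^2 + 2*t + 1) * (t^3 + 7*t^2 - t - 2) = -t^5 - 5*t^4 + 16*t^3 + 7*t^2 - 5*t - 2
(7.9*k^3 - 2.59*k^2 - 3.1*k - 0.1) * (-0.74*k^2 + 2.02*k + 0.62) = -5.846*k^5 + 17.8746*k^4 + 1.9602*k^3 - 7.7938*k^2 - 2.124*k - 0.062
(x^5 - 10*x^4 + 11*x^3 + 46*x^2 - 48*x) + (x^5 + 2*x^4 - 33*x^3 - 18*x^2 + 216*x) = 2*x^5 - 8*x^4 - 22*x^3 + 28*x^2 + 168*x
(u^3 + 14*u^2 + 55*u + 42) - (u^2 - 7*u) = u^3 + 13*u^2 + 62*u + 42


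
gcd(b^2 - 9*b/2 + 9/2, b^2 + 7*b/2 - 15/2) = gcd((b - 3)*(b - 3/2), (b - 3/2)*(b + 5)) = b - 3/2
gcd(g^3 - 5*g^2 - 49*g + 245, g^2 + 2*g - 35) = g^2 + 2*g - 35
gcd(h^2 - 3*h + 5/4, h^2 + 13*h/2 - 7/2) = h - 1/2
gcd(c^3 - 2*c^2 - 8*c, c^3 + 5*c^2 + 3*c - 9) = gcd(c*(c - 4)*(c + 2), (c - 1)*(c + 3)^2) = 1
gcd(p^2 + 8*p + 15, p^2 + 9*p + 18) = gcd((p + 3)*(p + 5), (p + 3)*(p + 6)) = p + 3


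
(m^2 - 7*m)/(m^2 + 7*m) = (m - 7)/(m + 7)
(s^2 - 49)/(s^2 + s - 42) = (s - 7)/(s - 6)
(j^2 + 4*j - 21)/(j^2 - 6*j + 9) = (j + 7)/(j - 3)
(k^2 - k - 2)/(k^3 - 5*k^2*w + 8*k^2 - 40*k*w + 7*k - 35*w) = (2 - k)/(-k^2 + 5*k*w - 7*k + 35*w)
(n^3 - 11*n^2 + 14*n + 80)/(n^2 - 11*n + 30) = (n^2 - 6*n - 16)/(n - 6)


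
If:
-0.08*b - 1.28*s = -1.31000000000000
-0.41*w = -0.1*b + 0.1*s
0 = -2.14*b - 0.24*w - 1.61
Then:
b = -0.70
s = 1.07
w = -0.43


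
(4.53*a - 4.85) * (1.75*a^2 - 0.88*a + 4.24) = 7.9275*a^3 - 12.4739*a^2 + 23.4752*a - 20.564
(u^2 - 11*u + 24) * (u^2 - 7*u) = u^4 - 18*u^3 + 101*u^2 - 168*u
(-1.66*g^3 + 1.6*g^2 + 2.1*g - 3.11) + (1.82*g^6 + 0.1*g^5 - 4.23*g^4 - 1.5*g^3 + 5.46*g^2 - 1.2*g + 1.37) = 1.82*g^6 + 0.1*g^5 - 4.23*g^4 - 3.16*g^3 + 7.06*g^2 + 0.9*g - 1.74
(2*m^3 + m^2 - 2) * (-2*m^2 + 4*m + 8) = -4*m^5 + 6*m^4 + 20*m^3 + 12*m^2 - 8*m - 16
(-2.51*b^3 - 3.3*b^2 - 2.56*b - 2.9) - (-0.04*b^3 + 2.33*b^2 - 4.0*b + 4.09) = -2.47*b^3 - 5.63*b^2 + 1.44*b - 6.99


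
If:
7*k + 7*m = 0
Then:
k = -m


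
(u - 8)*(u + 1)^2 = u^3 - 6*u^2 - 15*u - 8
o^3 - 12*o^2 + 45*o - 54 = (o - 6)*(o - 3)^2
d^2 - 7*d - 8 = (d - 8)*(d + 1)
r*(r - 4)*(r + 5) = r^3 + r^2 - 20*r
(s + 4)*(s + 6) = s^2 + 10*s + 24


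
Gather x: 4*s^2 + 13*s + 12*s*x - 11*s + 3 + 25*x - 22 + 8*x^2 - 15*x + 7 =4*s^2 + 2*s + 8*x^2 + x*(12*s + 10) - 12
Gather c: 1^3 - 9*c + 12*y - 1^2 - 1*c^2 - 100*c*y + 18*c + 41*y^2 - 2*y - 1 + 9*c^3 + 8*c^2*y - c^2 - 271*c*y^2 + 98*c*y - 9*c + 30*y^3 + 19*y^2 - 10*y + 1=9*c^3 + c^2*(8*y - 2) + c*(-271*y^2 - 2*y) + 30*y^3 + 60*y^2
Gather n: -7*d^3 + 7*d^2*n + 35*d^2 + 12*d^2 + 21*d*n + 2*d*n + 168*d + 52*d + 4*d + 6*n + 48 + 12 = -7*d^3 + 47*d^2 + 224*d + n*(7*d^2 + 23*d + 6) + 60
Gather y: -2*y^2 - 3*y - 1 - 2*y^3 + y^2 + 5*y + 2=-2*y^3 - y^2 + 2*y + 1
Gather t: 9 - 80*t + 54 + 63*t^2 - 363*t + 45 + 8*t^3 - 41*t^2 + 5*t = 8*t^3 + 22*t^2 - 438*t + 108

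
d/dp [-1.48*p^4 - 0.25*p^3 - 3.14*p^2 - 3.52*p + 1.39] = -5.92*p^3 - 0.75*p^2 - 6.28*p - 3.52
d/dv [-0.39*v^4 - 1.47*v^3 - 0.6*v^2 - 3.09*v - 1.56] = -1.56*v^3 - 4.41*v^2 - 1.2*v - 3.09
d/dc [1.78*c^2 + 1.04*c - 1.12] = 3.56*c + 1.04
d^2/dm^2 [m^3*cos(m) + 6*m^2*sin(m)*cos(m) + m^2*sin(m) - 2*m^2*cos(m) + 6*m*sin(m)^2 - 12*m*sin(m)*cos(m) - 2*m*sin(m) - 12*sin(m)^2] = -m^3*cos(m) - 7*m^2*sin(m) - 12*m^2*sin(2*m) + 2*m^2*cos(m) + 24*m*sin(2*m) + 10*sqrt(2)*m*sin(m + pi/4) + 36*m*cos(2*m) + 2*sin(m) + 18*sin(2*m) - 8*cos(m) - 48*cos(2*m)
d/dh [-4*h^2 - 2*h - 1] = -8*h - 2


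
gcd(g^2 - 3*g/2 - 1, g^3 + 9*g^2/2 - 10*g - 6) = g^2 - 3*g/2 - 1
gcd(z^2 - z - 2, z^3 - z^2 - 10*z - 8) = z + 1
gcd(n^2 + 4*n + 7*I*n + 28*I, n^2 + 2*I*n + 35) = n + 7*I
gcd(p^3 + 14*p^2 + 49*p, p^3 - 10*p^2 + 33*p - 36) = 1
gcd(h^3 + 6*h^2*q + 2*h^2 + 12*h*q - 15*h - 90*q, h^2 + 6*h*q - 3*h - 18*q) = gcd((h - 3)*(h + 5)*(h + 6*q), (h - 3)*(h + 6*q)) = h^2 + 6*h*q - 3*h - 18*q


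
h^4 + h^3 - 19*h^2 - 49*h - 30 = (h - 5)*(h + 1)*(h + 2)*(h + 3)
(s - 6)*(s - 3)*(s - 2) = s^3 - 11*s^2 + 36*s - 36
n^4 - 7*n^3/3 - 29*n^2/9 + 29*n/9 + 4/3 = (n - 3)*(n - 1)*(n + 1/3)*(n + 4/3)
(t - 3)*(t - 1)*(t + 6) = t^3 + 2*t^2 - 21*t + 18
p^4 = p^4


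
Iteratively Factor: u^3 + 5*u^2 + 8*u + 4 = (u + 2)*(u^2 + 3*u + 2) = (u + 1)*(u + 2)*(u + 2)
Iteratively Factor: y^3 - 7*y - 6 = (y + 2)*(y^2 - 2*y - 3) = (y - 3)*(y + 2)*(y + 1)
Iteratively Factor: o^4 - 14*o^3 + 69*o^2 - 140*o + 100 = (o - 5)*(o^3 - 9*o^2 + 24*o - 20) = (o - 5)^2*(o^2 - 4*o + 4) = (o - 5)^2*(o - 2)*(o - 2)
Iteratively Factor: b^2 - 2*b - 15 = (b + 3)*(b - 5)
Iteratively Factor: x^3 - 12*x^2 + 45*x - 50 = (x - 5)*(x^2 - 7*x + 10) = (x - 5)^2*(x - 2)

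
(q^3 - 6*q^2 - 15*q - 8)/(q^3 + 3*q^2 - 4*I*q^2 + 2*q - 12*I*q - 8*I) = (q^2 - 7*q - 8)/(q^2 + q*(2 - 4*I) - 8*I)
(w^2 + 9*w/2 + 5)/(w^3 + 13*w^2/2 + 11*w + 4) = (2*w + 5)/(2*w^2 + 9*w + 4)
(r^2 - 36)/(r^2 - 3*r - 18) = (r + 6)/(r + 3)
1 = 1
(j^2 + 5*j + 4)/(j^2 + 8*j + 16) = (j + 1)/(j + 4)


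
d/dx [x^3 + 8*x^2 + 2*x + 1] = 3*x^2 + 16*x + 2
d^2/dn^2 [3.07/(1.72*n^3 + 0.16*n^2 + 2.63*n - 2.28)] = (-(31.6824*n + 0.9824)*(1.72*n^3 + 0.16*n^2 + 2.63*n - 2.28) + 3.07*(5.16*n^2 + 0.32*n + 2.63)*(10.32*n^2 + 0.64*n + 5.26))/(1.72*n^3 + 0.16*n^2 + 2.63*n - 2.28)^3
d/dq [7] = 0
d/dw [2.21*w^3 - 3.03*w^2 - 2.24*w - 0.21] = 6.63*w^2 - 6.06*w - 2.24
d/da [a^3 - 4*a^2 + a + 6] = 3*a^2 - 8*a + 1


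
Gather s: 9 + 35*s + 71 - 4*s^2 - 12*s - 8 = -4*s^2 + 23*s + 72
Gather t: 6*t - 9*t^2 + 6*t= -9*t^2 + 12*t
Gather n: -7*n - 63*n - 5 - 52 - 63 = -70*n - 120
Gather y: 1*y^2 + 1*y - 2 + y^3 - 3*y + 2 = y^3 + y^2 - 2*y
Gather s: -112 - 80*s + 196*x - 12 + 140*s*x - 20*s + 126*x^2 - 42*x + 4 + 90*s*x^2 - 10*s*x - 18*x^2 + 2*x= s*(90*x^2 + 130*x - 100) + 108*x^2 + 156*x - 120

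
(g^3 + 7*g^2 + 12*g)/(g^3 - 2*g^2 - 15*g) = (g + 4)/(g - 5)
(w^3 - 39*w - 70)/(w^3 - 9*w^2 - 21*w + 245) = (w + 2)/(w - 7)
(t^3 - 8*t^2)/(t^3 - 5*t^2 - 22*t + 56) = t^2*(t - 8)/(t^3 - 5*t^2 - 22*t + 56)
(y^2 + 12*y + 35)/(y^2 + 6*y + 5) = (y + 7)/(y + 1)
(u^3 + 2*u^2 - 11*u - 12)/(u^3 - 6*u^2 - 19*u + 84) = (u + 1)/(u - 7)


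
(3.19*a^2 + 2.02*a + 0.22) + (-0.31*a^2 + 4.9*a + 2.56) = 2.88*a^2 + 6.92*a + 2.78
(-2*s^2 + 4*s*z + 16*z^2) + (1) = -2*s^2 + 4*s*z + 16*z^2 + 1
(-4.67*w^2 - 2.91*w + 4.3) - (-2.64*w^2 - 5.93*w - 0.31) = -2.03*w^2 + 3.02*w + 4.61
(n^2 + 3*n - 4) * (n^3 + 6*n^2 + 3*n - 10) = n^5 + 9*n^4 + 17*n^3 - 25*n^2 - 42*n + 40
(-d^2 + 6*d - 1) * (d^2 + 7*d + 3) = -d^4 - d^3 + 38*d^2 + 11*d - 3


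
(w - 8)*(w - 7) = w^2 - 15*w + 56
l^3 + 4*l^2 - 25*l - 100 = (l - 5)*(l + 4)*(l + 5)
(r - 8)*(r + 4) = r^2 - 4*r - 32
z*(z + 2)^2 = z^3 + 4*z^2 + 4*z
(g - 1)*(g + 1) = g^2 - 1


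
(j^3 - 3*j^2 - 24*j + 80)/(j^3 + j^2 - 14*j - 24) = (j^2 + j - 20)/(j^2 + 5*j + 6)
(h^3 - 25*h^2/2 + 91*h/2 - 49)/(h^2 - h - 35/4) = 2*(h^2 - 9*h + 14)/(2*h + 5)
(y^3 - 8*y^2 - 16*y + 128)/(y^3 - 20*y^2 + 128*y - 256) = (y + 4)/(y - 8)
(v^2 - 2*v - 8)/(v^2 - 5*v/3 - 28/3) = 3*(v + 2)/(3*v + 7)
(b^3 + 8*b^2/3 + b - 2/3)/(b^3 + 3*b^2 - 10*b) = (b^3 + 8*b^2/3 + b - 2/3)/(b*(b^2 + 3*b - 10))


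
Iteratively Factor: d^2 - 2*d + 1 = (d - 1)*(d - 1)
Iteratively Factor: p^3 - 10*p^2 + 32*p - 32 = (p - 4)*(p^2 - 6*p + 8) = (p - 4)*(p - 2)*(p - 4)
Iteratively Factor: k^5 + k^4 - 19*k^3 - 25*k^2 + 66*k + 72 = (k + 3)*(k^4 - 2*k^3 - 13*k^2 + 14*k + 24) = (k + 1)*(k + 3)*(k^3 - 3*k^2 - 10*k + 24) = (k - 2)*(k + 1)*(k + 3)*(k^2 - k - 12) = (k - 2)*(k + 1)*(k + 3)^2*(k - 4)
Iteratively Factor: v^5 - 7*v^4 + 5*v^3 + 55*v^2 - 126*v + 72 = (v - 2)*(v^4 - 5*v^3 - 5*v^2 + 45*v - 36) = (v - 2)*(v - 1)*(v^3 - 4*v^2 - 9*v + 36) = (v - 2)*(v - 1)*(v + 3)*(v^2 - 7*v + 12) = (v - 3)*(v - 2)*(v - 1)*(v + 3)*(v - 4)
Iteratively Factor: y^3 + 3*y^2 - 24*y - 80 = (y - 5)*(y^2 + 8*y + 16) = (y - 5)*(y + 4)*(y + 4)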